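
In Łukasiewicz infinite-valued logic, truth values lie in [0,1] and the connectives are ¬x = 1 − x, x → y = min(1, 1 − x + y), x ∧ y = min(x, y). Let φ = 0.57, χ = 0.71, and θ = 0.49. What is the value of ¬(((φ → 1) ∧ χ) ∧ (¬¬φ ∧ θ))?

0.51

φ → 1 = min(1, 1 − 0.57 + 1.00) = min(1, 1.43) = 1.00
(φ → 1) ∧ χ = min(1.00, 0.71) = 0.71
¬φ = 1 − 0.57 = 0.43
¬¬φ = 1 − 0.43 = 0.57
¬¬φ ∧ θ = min(0.57, 0.49) = 0.49
((φ → 1) ∧ χ) ∧ (¬¬φ ∧ θ) = min(0.71, 0.49) = 0.49
¬(((φ → 1) ∧ χ) ∧ (¬¬φ ∧ θ)) = 1 − 0.49 = 0.51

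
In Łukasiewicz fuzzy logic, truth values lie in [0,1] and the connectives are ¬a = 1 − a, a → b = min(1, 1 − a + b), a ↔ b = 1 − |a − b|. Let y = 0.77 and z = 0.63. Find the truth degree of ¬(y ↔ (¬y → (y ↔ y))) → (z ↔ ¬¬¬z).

¬y = 1 − 0.77 = 0.23
y ↔ y = 1 − |0.77 − 0.77| = 1 − 0.00 = 1.00
¬y → (y ↔ y) = min(1, 1 − 0.23 + 1.00) = min(1, 1.77) = 1.00
y ↔ (¬y → (y ↔ y)) = 1 − |0.77 − 1.00| = 1 − 0.23 = 0.77
¬(y ↔ (¬y → (y ↔ y))) = 1 − 0.77 = 0.23
¬z = 1 − 0.63 = 0.37
¬¬z = 1 − 0.37 = 0.63
¬¬¬z = 1 − 0.63 = 0.37
z ↔ ¬¬¬z = 1 − |0.63 − 0.37| = 1 − 0.26 = 0.74
¬(y ↔ (¬y → (y ↔ y))) → (z ↔ ¬¬¬z) = min(1, 1 − 0.23 + 0.74) = min(1, 1.51) = 1.00

1.00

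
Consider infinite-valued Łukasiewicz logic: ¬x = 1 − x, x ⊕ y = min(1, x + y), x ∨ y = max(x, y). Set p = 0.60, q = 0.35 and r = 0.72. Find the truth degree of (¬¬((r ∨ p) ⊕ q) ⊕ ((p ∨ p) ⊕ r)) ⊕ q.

1.00

r ∨ p = max(0.72, 0.60) = 0.72
(r ∨ p) ⊕ q = min(1, 0.72 + 0.35) = min(1, 1.07) = 1.00
¬((r ∨ p) ⊕ q) = 1 − 1.00 = 0.00
¬¬((r ∨ p) ⊕ q) = 1 − 0.00 = 1.00
p ∨ p = max(0.60, 0.60) = 0.60
(p ∨ p) ⊕ r = min(1, 0.60 + 0.72) = min(1, 1.32) = 1.00
¬¬((r ∨ p) ⊕ q) ⊕ ((p ∨ p) ⊕ r) = min(1, 1.00 + 1.00) = min(1, 2.00) = 1.00
(¬¬((r ∨ p) ⊕ q) ⊕ ((p ∨ p) ⊕ r)) ⊕ q = min(1, 1.00 + 0.35) = min(1, 1.35) = 1.00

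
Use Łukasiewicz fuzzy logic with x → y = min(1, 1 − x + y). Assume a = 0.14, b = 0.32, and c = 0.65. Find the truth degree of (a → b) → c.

a → b = min(1, 1 − 0.14 + 0.32) = min(1, 1.18) = 1.00
(a → b) → c = min(1, 1 − 1.00 + 0.65) = min(1, 0.65) = 0.65

0.65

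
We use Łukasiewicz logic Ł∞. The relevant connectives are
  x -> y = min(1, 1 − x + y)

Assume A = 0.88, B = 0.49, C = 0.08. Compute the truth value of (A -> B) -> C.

0.47

A -> B = min(1, 1 − 0.88 + 0.49) = min(1, 0.61) = 0.61
(A -> B) -> C = min(1, 1 − 0.61 + 0.08) = min(1, 0.47) = 0.47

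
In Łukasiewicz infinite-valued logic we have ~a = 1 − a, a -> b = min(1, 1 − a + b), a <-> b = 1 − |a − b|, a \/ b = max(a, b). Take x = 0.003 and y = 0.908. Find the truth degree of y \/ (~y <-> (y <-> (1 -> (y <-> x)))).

0.908

~y = 1 − 0.908 = 0.092
y <-> x = 1 − |0.908 − 0.003| = 1 − 0.905 = 0.095
1 -> (y <-> x) = min(1, 1 − 1.000 + 0.095) = min(1, 0.095) = 0.095
y <-> (1 -> (y <-> x)) = 1 − |0.908 − 0.095| = 1 − 0.813 = 0.187
~y <-> (y <-> (1 -> (y <-> x))) = 1 − |0.092 − 0.187| = 1 − 0.095 = 0.905
y \/ (~y <-> (y <-> (1 -> (y <-> x)))) = max(0.908, 0.905) = 0.908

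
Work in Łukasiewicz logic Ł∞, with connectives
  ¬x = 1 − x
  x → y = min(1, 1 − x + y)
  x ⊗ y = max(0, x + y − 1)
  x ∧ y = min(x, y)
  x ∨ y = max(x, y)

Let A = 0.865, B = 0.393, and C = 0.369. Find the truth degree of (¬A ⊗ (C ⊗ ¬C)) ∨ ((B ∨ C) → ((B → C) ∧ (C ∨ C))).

0.976

¬A = 1 − 0.865 = 0.135
¬C = 1 − 0.369 = 0.631
C ⊗ ¬C = max(0, 0.369 + 0.631 − 1) = max(0, 0.000) = 0.000
¬A ⊗ (C ⊗ ¬C) = max(0, 0.135 + 0.000 − 1) = max(0, -0.865) = 0.000
B ∨ C = max(0.393, 0.369) = 0.393
B → C = min(1, 1 − 0.393 + 0.369) = min(1, 0.976) = 0.976
C ∨ C = max(0.369, 0.369) = 0.369
(B → C) ∧ (C ∨ C) = min(0.976, 0.369) = 0.369
(B ∨ C) → ((B → C) ∧ (C ∨ C)) = min(1, 1 − 0.393 + 0.369) = min(1, 0.976) = 0.976
(¬A ⊗ (C ⊗ ¬C)) ∨ ((B ∨ C) → ((B → C) ∧ (C ∨ C))) = max(0.000, 0.976) = 0.976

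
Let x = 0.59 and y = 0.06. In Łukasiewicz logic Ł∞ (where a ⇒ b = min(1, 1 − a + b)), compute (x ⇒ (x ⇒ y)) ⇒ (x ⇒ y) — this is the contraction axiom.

0.59

x ⇒ y = min(1, 1 − 0.59 + 0.06) = min(1, 0.47) = 0.47
x ⇒ (x ⇒ y) = min(1, 1 − 0.59 + 0.47) = min(1, 0.88) = 0.88
(x ⇒ (x ⇒ y)) ⇒ (x ⇒ y) = min(1, 1 − 0.88 + 0.47) = min(1, 0.59) = 0.59
(The value 0.59 < 1 shows this instance is not satisfied; fails in Ł∞ (the t-norm is not idempotent).)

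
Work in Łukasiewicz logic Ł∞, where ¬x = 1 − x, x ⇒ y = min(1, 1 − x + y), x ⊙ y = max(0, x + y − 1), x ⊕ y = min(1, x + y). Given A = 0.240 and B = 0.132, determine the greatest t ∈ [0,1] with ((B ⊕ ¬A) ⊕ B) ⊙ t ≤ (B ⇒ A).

1.000

¬A = 1 − 0.240 = 0.760
B ⊕ ¬A = min(1, 0.132 + 0.760) = min(1, 0.892) = 0.892
(B ⊕ ¬A) ⊕ B = min(1, 0.892 + 0.132) = min(1, 1.024) = 1.000
So the left factor is (B ⊕ ¬A) ⊕ B = 1.000.
B ⇒ A = min(1, 1 − 0.132 + 0.240) = min(1, 1.108) = 1.000
So the right-hand bound is B ⇒ A = 1.000.
The residuum of the Łukasiewicz t-norm gives the supremum: min(1, 1 − 1.000 + 1.000).
1 − 1.000 + 1.000 = 1.000, so t = min(1, 1.000) = 1.000.
Check: 1.000 ⊙ 1.000 = max(0, 1.000) = 1.000 ≤ 1.000.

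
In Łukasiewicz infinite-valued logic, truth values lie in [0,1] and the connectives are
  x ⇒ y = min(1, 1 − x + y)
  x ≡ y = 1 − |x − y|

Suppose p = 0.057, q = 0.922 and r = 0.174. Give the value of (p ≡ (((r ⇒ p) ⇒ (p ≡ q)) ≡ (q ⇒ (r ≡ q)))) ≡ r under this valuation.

r ⇒ p = min(1, 1 − 0.174 + 0.057) = min(1, 0.883) = 0.883
p ≡ q = 1 − |0.057 − 0.922| = 1 − 0.865 = 0.135
(r ⇒ p) ⇒ (p ≡ q) = min(1, 1 − 0.883 + 0.135) = min(1, 0.252) = 0.252
r ≡ q = 1 − |0.174 − 0.922| = 1 − 0.748 = 0.252
q ⇒ (r ≡ q) = min(1, 1 − 0.922 + 0.252) = min(1, 0.330) = 0.330
((r ⇒ p) ⇒ (p ≡ q)) ≡ (q ⇒ (r ≡ q)) = 1 − |0.252 − 0.330| = 1 − 0.078 = 0.922
p ≡ (((r ⇒ p) ⇒ (p ≡ q)) ≡ (q ⇒ (r ≡ q))) = 1 − |0.057 − 0.922| = 1 − 0.865 = 0.135
(p ≡ (((r ⇒ p) ⇒ (p ≡ q)) ≡ (q ⇒ (r ≡ q)))) ≡ r = 1 − |0.135 − 0.174| = 1 − 0.039 = 0.961

0.961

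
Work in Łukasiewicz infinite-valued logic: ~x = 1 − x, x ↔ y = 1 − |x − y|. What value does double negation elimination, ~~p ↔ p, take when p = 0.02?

~p = 1 − 0.02 = 0.98
~~p = 1 − 0.98 = 0.02
~~p ↔ p = 1 − |0.02 − 0.02| = 1 − 0.00 = 1.00
(As expected: always 1 in Ł∞ since negation is involutive.)

1.00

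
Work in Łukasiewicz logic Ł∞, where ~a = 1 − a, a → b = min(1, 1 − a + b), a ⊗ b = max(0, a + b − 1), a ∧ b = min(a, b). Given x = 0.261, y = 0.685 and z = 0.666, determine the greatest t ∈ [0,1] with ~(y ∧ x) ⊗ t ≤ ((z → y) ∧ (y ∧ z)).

y ∧ x = min(0.685, 0.261) = 0.261
~(y ∧ x) = 1 − 0.261 = 0.739
So the left factor is ~(y ∧ x) = 0.739.
z → y = min(1, 1 − 0.666 + 0.685) = min(1, 1.019) = 1.000
y ∧ z = min(0.685, 0.666) = 0.666
(z → y) ∧ (y ∧ z) = min(1.000, 0.666) = 0.666
So the right-hand bound is (z → y) ∧ (y ∧ z) = 0.666.
The residuum of the Łukasiewicz t-norm gives the supremum: min(1, 1 − 0.739 + 0.666).
1 − 0.739 + 0.666 = 0.927, so t = min(1, 0.927) = 0.927.
Check: 0.739 ⊗ 0.927 = max(0, 0.666) = 0.666 ≤ 0.666.

0.927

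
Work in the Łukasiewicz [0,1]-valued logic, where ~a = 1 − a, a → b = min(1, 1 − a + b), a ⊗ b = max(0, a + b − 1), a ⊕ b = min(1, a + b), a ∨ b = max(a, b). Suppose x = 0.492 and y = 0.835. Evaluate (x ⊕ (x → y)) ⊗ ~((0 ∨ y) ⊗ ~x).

x → y = min(1, 1 − 0.492 + 0.835) = min(1, 1.343) = 1.000
x ⊕ (x → y) = min(1, 0.492 + 1.000) = min(1, 1.492) = 1.000
0 ∨ y = max(0.000, 0.835) = 0.835
~x = 1 − 0.492 = 0.508
(0 ∨ y) ⊗ ~x = max(0, 0.835 + 0.508 − 1) = max(0, 0.343) = 0.343
~((0 ∨ y) ⊗ ~x) = 1 − 0.343 = 0.657
(x ⊕ (x → y)) ⊗ ~((0 ∨ y) ⊗ ~x) = max(0, 1.000 + 0.657 − 1) = max(0, 0.657) = 0.657

0.657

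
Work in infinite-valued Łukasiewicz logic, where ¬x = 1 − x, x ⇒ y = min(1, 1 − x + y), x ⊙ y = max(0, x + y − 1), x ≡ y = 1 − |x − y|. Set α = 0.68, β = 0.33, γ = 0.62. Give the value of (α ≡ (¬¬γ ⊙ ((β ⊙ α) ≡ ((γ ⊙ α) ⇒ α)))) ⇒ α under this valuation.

1.00

¬γ = 1 − 0.62 = 0.38
¬¬γ = 1 − 0.38 = 0.62
β ⊙ α = max(0, 0.33 + 0.68 − 1) = max(0, 0.01) = 0.01
γ ⊙ α = max(0, 0.62 + 0.68 − 1) = max(0, 0.30) = 0.30
(γ ⊙ α) ⇒ α = min(1, 1 − 0.30 + 0.68) = min(1, 1.38) = 1.00
(β ⊙ α) ≡ ((γ ⊙ α) ⇒ α) = 1 − |0.01 − 1.00| = 1 − 0.99 = 0.01
¬¬γ ⊙ ((β ⊙ α) ≡ ((γ ⊙ α) ⇒ α)) = max(0, 0.62 + 0.01 − 1) = max(0, -0.37) = 0.00
α ≡ (¬¬γ ⊙ ((β ⊙ α) ≡ ((γ ⊙ α) ⇒ α))) = 1 − |0.68 − 0.00| = 1 − 0.68 = 0.32
(α ≡ (¬¬γ ⊙ ((β ⊙ α) ≡ ((γ ⊙ α) ⇒ α)))) ⇒ α = min(1, 1 − 0.32 + 0.68) = min(1, 1.36) = 1.00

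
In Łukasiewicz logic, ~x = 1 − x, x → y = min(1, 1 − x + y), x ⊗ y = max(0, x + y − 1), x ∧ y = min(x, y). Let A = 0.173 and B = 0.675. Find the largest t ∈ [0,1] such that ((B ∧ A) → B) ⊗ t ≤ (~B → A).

0.848

B ∧ A = min(0.675, 0.173) = 0.173
(B ∧ A) → B = min(1, 1 − 0.173 + 0.675) = min(1, 1.502) = 1.000
So the left factor is (B ∧ A) → B = 1.000.
~B = 1 − 0.675 = 0.325
~B → A = min(1, 1 − 0.325 + 0.173) = min(1, 0.848) = 0.848
So the right-hand bound is ~B → A = 0.848.
The residuum of the Łukasiewicz t-norm gives the supremum: min(1, 1 − 1.000 + 0.848).
1 − 1.000 + 0.848 = 0.848, so t = min(1, 0.848) = 0.848.
Check: 1.000 ⊗ 0.848 = max(0, 0.848) = 0.848 ≤ 0.848.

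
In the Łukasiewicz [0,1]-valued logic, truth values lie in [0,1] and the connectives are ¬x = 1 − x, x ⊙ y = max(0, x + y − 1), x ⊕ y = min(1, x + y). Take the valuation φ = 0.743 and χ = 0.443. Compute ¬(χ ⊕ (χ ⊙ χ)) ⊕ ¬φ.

0.814

χ ⊙ χ = max(0, 0.443 + 0.443 − 1) = max(0, -0.114) = 0.000
χ ⊕ (χ ⊙ χ) = min(1, 0.443 + 0.000) = min(1, 0.443) = 0.443
¬(χ ⊕ (χ ⊙ χ)) = 1 − 0.443 = 0.557
¬φ = 1 − 0.743 = 0.257
¬(χ ⊕ (χ ⊙ χ)) ⊕ ¬φ = min(1, 0.557 + 0.257) = min(1, 0.814) = 0.814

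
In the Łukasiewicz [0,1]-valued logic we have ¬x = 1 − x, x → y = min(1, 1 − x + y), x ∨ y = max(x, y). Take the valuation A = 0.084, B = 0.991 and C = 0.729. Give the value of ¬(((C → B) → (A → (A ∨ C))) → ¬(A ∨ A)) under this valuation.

C → B = min(1, 1 − 0.729 + 0.991) = min(1, 1.262) = 1.000
A ∨ C = max(0.084, 0.729) = 0.729
A → (A ∨ C) = min(1, 1 − 0.084 + 0.729) = min(1, 1.645) = 1.000
(C → B) → (A → (A ∨ C)) = min(1, 1 − 1.000 + 1.000) = min(1, 1.000) = 1.000
A ∨ A = max(0.084, 0.084) = 0.084
¬(A ∨ A) = 1 − 0.084 = 0.916
((C → B) → (A → (A ∨ C))) → ¬(A ∨ A) = min(1, 1 − 1.000 + 0.916) = min(1, 0.916) = 0.916
¬(((C → B) → (A → (A ∨ C))) → ¬(A ∨ A)) = 1 − 0.916 = 0.084

0.084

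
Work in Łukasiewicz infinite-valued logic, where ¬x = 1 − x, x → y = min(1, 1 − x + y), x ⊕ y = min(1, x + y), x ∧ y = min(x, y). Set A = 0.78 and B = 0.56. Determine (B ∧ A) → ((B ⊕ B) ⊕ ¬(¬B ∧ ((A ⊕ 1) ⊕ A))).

1.00

B ∧ A = min(0.56, 0.78) = 0.56
B ⊕ B = min(1, 0.56 + 0.56) = min(1, 1.12) = 1.00
¬B = 1 − 0.56 = 0.44
A ⊕ 1 = min(1, 0.78 + 1.00) = min(1, 1.78) = 1.00
(A ⊕ 1) ⊕ A = min(1, 1.00 + 0.78) = min(1, 1.78) = 1.00
¬B ∧ ((A ⊕ 1) ⊕ A) = min(0.44, 1.00) = 0.44
¬(¬B ∧ ((A ⊕ 1) ⊕ A)) = 1 − 0.44 = 0.56
(B ⊕ B) ⊕ ¬(¬B ∧ ((A ⊕ 1) ⊕ A)) = min(1, 1.00 + 0.56) = min(1, 1.56) = 1.00
(B ∧ A) → ((B ⊕ B) ⊕ ¬(¬B ∧ ((A ⊕ 1) ⊕ A))) = min(1, 1 − 0.56 + 1.00) = min(1, 1.44) = 1.00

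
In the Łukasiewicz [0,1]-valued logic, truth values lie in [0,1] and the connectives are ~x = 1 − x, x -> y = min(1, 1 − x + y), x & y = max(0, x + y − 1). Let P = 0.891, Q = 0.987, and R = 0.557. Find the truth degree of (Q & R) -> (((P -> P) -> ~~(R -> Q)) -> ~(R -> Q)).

0.456

Q & R = max(0, 0.987 + 0.557 − 1) = max(0, 0.544) = 0.544
P -> P = min(1, 1 − 0.891 + 0.891) = min(1, 1.000) = 1.000
R -> Q = min(1, 1 − 0.557 + 0.987) = min(1, 1.430) = 1.000
~(R -> Q) = 1 − 1.000 = 0.000
~~(R -> Q) = 1 − 0.000 = 1.000
(P -> P) -> ~~(R -> Q) = min(1, 1 − 1.000 + 1.000) = min(1, 1.000) = 1.000
((P -> P) -> ~~(R -> Q)) -> ~(R -> Q) = min(1, 1 − 1.000 + 0.000) = min(1, 0.000) = 0.000
(Q & R) -> (((P -> P) -> ~~(R -> Q)) -> ~(R -> Q)) = min(1, 1 − 0.544 + 0.000) = min(1, 0.456) = 0.456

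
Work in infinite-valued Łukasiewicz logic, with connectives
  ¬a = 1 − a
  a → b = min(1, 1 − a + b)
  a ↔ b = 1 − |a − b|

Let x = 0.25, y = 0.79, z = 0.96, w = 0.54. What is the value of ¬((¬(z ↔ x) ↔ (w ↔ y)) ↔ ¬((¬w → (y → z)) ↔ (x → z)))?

0.96

z ↔ x = 1 − |0.96 − 0.25| = 1 − 0.71 = 0.29
¬(z ↔ x) = 1 − 0.29 = 0.71
w ↔ y = 1 − |0.54 − 0.79| = 1 − 0.25 = 0.75
¬(z ↔ x) ↔ (w ↔ y) = 1 − |0.71 − 0.75| = 1 − 0.04 = 0.96
¬w = 1 − 0.54 = 0.46
y → z = min(1, 1 − 0.79 + 0.96) = min(1, 1.17) = 1.00
¬w → (y → z) = min(1, 1 − 0.46 + 1.00) = min(1, 1.54) = 1.00
x → z = min(1, 1 − 0.25 + 0.96) = min(1, 1.71) = 1.00
(¬w → (y → z)) ↔ (x → z) = 1 − |1.00 − 1.00| = 1 − 0.00 = 1.00
¬((¬w → (y → z)) ↔ (x → z)) = 1 − 1.00 = 0.00
(¬(z ↔ x) ↔ (w ↔ y)) ↔ ¬((¬w → (y → z)) ↔ (x → z)) = 1 − |0.96 − 0.00| = 1 − 0.96 = 0.04
¬((¬(z ↔ x) ↔ (w ↔ y)) ↔ ¬((¬w → (y → z)) ↔ (x → z))) = 1 − 0.04 = 0.96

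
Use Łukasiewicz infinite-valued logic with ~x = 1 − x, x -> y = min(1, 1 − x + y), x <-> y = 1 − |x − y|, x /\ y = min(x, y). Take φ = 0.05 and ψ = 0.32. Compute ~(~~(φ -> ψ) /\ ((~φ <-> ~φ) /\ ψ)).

φ -> ψ = min(1, 1 − 0.05 + 0.32) = min(1, 1.27) = 1.00
~(φ -> ψ) = 1 − 1.00 = 0.00
~~(φ -> ψ) = 1 − 0.00 = 1.00
~φ = 1 − 0.05 = 0.95
~φ <-> ~φ = 1 − |0.95 − 0.95| = 1 − 0.00 = 1.00
(~φ <-> ~φ) /\ ψ = min(1.00, 0.32) = 0.32
~~(φ -> ψ) /\ ((~φ <-> ~φ) /\ ψ) = min(1.00, 0.32) = 0.32
~(~~(φ -> ψ) /\ ((~φ <-> ~φ) /\ ψ)) = 1 − 0.32 = 0.68

0.68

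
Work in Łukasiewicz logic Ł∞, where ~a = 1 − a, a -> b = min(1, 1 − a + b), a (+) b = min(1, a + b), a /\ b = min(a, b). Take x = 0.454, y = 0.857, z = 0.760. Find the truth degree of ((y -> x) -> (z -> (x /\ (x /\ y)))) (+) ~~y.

y -> x = min(1, 1 − 0.857 + 0.454) = min(1, 0.597) = 0.597
x /\ y = min(0.454, 0.857) = 0.454
x /\ (x /\ y) = min(0.454, 0.454) = 0.454
z -> (x /\ (x /\ y)) = min(1, 1 − 0.760 + 0.454) = min(1, 0.694) = 0.694
(y -> x) -> (z -> (x /\ (x /\ y))) = min(1, 1 − 0.597 + 0.694) = min(1, 1.097) = 1.000
~y = 1 − 0.857 = 0.143
~~y = 1 − 0.143 = 0.857
((y -> x) -> (z -> (x /\ (x /\ y)))) (+) ~~y = min(1, 1.000 + 0.857) = min(1, 1.857) = 1.000

1.000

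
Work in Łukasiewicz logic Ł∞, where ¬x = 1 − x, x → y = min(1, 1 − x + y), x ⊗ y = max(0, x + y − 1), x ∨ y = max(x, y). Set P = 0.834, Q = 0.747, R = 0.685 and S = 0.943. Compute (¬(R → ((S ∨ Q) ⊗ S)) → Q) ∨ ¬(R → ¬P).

1.000

S ∨ Q = max(0.943, 0.747) = 0.943
(S ∨ Q) ⊗ S = max(0, 0.943 + 0.943 − 1) = max(0, 0.886) = 0.886
R → ((S ∨ Q) ⊗ S) = min(1, 1 − 0.685 + 0.886) = min(1, 1.201) = 1.000
¬(R → ((S ∨ Q) ⊗ S)) = 1 − 1.000 = 0.000
¬(R → ((S ∨ Q) ⊗ S)) → Q = min(1, 1 − 0.000 + 0.747) = min(1, 1.747) = 1.000
¬P = 1 − 0.834 = 0.166
R → ¬P = min(1, 1 − 0.685 + 0.166) = min(1, 0.481) = 0.481
¬(R → ¬P) = 1 − 0.481 = 0.519
(¬(R → ((S ∨ Q) ⊗ S)) → Q) ∨ ¬(R → ¬P) = max(1.000, 0.519) = 1.000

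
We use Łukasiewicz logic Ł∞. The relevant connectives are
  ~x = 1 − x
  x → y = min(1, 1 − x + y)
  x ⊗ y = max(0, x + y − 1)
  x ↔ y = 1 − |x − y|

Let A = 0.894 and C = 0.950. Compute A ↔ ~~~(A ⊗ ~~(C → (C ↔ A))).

C ↔ A = 1 − |0.950 − 0.894| = 1 − 0.056 = 0.944
C → (C ↔ A) = min(1, 1 − 0.950 + 0.944) = min(1, 0.994) = 0.994
~(C → (C ↔ A)) = 1 − 0.994 = 0.006
~~(C → (C ↔ A)) = 1 − 0.006 = 0.994
A ⊗ ~~(C → (C ↔ A)) = max(0, 0.894 + 0.994 − 1) = max(0, 0.888) = 0.888
~(A ⊗ ~~(C → (C ↔ A))) = 1 − 0.888 = 0.112
~~(A ⊗ ~~(C → (C ↔ A))) = 1 − 0.112 = 0.888
~~~(A ⊗ ~~(C → (C ↔ A))) = 1 − 0.888 = 0.112
A ↔ ~~~(A ⊗ ~~(C → (C ↔ A))) = 1 − |0.894 − 0.112| = 1 − 0.782 = 0.218

0.218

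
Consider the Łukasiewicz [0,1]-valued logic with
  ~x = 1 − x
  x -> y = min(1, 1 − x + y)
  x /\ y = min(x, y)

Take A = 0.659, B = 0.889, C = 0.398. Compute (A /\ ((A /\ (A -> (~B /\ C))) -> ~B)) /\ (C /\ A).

~B = 1 − 0.889 = 0.111
~B /\ C = min(0.111, 0.398) = 0.111
A -> (~B /\ C) = min(1, 1 − 0.659 + 0.111) = min(1, 0.452) = 0.452
A /\ (A -> (~B /\ C)) = min(0.659, 0.452) = 0.452
(A /\ (A -> (~B /\ C))) -> ~B = min(1, 1 − 0.452 + 0.111) = min(1, 0.659) = 0.659
A /\ ((A /\ (A -> (~B /\ C))) -> ~B) = min(0.659, 0.659) = 0.659
C /\ A = min(0.398, 0.659) = 0.398
(A /\ ((A /\ (A -> (~B /\ C))) -> ~B)) /\ (C /\ A) = min(0.659, 0.398) = 0.398

0.398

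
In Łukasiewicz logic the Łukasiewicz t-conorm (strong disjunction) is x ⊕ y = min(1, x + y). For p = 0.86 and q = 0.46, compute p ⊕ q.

p ⊕ q = min(1, 0.86 + 0.46) = min(1, 1.32) = 1.00
For comparison, the Gödel t-conorm max(x, y) would give 0.86.

1.00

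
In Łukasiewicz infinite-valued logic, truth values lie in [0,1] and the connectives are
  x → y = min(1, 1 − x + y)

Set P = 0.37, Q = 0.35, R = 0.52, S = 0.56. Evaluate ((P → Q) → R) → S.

P → Q = min(1, 1 − 0.37 + 0.35) = min(1, 0.98) = 0.98
(P → Q) → R = min(1, 1 − 0.98 + 0.52) = min(1, 0.54) = 0.54
((P → Q) → R) → S = min(1, 1 − 0.54 + 0.56) = min(1, 1.02) = 1.00

1.00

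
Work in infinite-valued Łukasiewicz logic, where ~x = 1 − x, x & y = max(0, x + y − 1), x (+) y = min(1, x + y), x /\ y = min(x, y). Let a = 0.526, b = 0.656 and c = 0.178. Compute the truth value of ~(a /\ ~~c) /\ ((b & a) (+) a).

~c = 1 − 0.178 = 0.822
~~c = 1 − 0.822 = 0.178
a /\ ~~c = min(0.526, 0.178) = 0.178
~(a /\ ~~c) = 1 − 0.178 = 0.822
b & a = max(0, 0.656 + 0.526 − 1) = max(0, 0.182) = 0.182
(b & a) (+) a = min(1, 0.182 + 0.526) = min(1, 0.708) = 0.708
~(a /\ ~~c) /\ ((b & a) (+) a) = min(0.822, 0.708) = 0.708

0.708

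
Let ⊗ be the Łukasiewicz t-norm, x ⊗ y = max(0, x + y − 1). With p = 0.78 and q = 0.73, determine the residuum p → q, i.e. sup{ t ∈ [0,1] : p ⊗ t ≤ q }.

The residuum of the Łukasiewicz t-norm gives the supremum: min(1, 1 − 0.78 + 0.73).
1 − 0.78 + 0.73 = 0.95, so t = min(1, 0.95) = 0.95.
Check: 0.78 ⊗ 0.95 = max(0, 0.73) = 0.73 ≤ 0.73.

0.95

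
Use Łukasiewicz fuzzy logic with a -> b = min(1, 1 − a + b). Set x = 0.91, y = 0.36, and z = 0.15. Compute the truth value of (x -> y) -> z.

0.70

x -> y = min(1, 1 − 0.91 + 0.36) = min(1, 0.45) = 0.45
(x -> y) -> z = min(1, 1 − 0.45 + 0.15) = min(1, 0.70) = 0.70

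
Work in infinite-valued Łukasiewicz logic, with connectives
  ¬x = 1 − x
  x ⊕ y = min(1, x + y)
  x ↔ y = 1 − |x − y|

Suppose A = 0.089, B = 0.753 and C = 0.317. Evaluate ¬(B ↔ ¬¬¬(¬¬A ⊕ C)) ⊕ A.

0.248

¬A = 1 − 0.089 = 0.911
¬¬A = 1 − 0.911 = 0.089
¬¬A ⊕ C = min(1, 0.089 + 0.317) = min(1, 0.406) = 0.406
¬(¬¬A ⊕ C) = 1 − 0.406 = 0.594
¬¬(¬¬A ⊕ C) = 1 − 0.594 = 0.406
¬¬¬(¬¬A ⊕ C) = 1 − 0.406 = 0.594
B ↔ ¬¬¬(¬¬A ⊕ C) = 1 − |0.753 − 0.594| = 1 − 0.159 = 0.841
¬(B ↔ ¬¬¬(¬¬A ⊕ C)) = 1 − 0.841 = 0.159
¬(B ↔ ¬¬¬(¬¬A ⊕ C)) ⊕ A = min(1, 0.159 + 0.089) = min(1, 0.248) = 0.248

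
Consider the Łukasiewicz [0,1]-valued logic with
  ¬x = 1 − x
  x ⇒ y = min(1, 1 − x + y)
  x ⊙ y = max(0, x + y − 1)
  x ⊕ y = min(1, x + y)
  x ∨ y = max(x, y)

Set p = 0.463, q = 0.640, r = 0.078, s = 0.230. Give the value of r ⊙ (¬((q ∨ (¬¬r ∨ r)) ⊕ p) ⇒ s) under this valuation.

¬r = 1 − 0.078 = 0.922
¬¬r = 1 − 0.922 = 0.078
¬¬r ∨ r = max(0.078, 0.078) = 0.078
q ∨ (¬¬r ∨ r) = max(0.640, 0.078) = 0.640
(q ∨ (¬¬r ∨ r)) ⊕ p = min(1, 0.640 + 0.463) = min(1, 1.103) = 1.000
¬((q ∨ (¬¬r ∨ r)) ⊕ p) = 1 − 1.000 = 0.000
¬((q ∨ (¬¬r ∨ r)) ⊕ p) ⇒ s = min(1, 1 − 0.000 + 0.230) = min(1, 1.230) = 1.000
r ⊙ (¬((q ∨ (¬¬r ∨ r)) ⊕ p) ⇒ s) = max(0, 0.078 + 1.000 − 1) = max(0, 0.078) = 0.078

0.078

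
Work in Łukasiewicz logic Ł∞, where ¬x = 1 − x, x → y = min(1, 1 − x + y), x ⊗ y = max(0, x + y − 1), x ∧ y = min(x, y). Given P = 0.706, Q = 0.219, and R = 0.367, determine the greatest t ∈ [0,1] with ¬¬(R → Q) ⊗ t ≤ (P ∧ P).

0.854

R → Q = min(1, 1 − 0.367 + 0.219) = min(1, 0.852) = 0.852
¬(R → Q) = 1 − 0.852 = 0.148
¬¬(R → Q) = 1 − 0.148 = 0.852
So the left factor is ¬¬(R → Q) = 0.852.
P ∧ P = min(0.706, 0.706) = 0.706
So the right-hand bound is P ∧ P = 0.706.
The residuum of the Łukasiewicz t-norm gives the supremum: min(1, 1 − 0.852 + 0.706).
1 − 0.852 + 0.706 = 0.854, so t = min(1, 0.854) = 0.854.
Check: 0.852 ⊗ 0.854 = max(0, 0.706) = 0.706 ≤ 0.706.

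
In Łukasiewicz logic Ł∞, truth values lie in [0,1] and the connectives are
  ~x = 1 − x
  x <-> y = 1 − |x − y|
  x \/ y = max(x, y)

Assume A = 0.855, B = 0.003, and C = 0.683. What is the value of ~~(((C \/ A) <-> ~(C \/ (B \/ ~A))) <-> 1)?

0.462

C \/ A = max(0.683, 0.855) = 0.855
~A = 1 − 0.855 = 0.145
B \/ ~A = max(0.003, 0.145) = 0.145
C \/ (B \/ ~A) = max(0.683, 0.145) = 0.683
~(C \/ (B \/ ~A)) = 1 − 0.683 = 0.317
(C \/ A) <-> ~(C \/ (B \/ ~A)) = 1 − |0.855 − 0.317| = 1 − 0.538 = 0.462
((C \/ A) <-> ~(C \/ (B \/ ~A))) <-> 1 = 1 − |0.462 − 1.000| = 1 − 0.538 = 0.462
~(((C \/ A) <-> ~(C \/ (B \/ ~A))) <-> 1) = 1 − 0.462 = 0.538
~~(((C \/ A) <-> ~(C \/ (B \/ ~A))) <-> 1) = 1 − 0.538 = 0.462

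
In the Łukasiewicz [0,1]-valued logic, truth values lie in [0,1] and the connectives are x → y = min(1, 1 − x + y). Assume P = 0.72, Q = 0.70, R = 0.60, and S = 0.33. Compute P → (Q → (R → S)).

1.00

R → S = min(1, 1 − 0.60 + 0.33) = min(1, 0.73) = 0.73
Q → (R → S) = min(1, 1 − 0.70 + 0.73) = min(1, 1.03) = 1.00
P → (Q → (R → S)) = min(1, 1 − 0.72 + 1.00) = min(1, 1.28) = 1.00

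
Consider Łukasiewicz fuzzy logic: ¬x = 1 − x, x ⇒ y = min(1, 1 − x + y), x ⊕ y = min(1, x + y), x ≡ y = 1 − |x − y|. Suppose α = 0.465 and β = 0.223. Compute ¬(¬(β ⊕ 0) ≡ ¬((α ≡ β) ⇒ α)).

β ⊕ 0 = min(1, 0.223 + 0.000) = min(1, 0.223) = 0.223
¬(β ⊕ 0) = 1 − 0.223 = 0.777
α ≡ β = 1 − |0.465 − 0.223| = 1 − 0.242 = 0.758
(α ≡ β) ⇒ α = min(1, 1 − 0.758 + 0.465) = min(1, 0.707) = 0.707
¬((α ≡ β) ⇒ α) = 1 − 0.707 = 0.293
¬(β ⊕ 0) ≡ ¬((α ≡ β) ⇒ α) = 1 − |0.777 − 0.293| = 1 − 0.484 = 0.516
¬(¬(β ⊕ 0) ≡ ¬((α ≡ β) ⇒ α)) = 1 − 0.516 = 0.484

0.484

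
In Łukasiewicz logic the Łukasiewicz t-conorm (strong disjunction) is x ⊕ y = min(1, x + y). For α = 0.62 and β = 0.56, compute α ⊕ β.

α ⊕ β = min(1, 0.62 + 0.56) = min(1, 1.18) = 1.00
For comparison, the Gödel t-conorm max(x, y) would give 0.62.

1.00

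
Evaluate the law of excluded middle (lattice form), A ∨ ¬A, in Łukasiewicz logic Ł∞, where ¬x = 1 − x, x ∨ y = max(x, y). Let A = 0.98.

¬A = 1 − 0.98 = 0.02
A ∨ ¬A = max(0.98, 0.02) = 0.98
(The value 0.98 < 1 shows this instance is not satisfied; not a Ł∞-tautology — its value is max(a, 1−a).)

0.98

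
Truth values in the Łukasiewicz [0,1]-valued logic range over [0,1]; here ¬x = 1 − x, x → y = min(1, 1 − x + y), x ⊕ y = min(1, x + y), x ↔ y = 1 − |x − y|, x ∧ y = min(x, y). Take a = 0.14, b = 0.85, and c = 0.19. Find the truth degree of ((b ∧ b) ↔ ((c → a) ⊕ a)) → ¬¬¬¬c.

b ∧ b = min(0.85, 0.85) = 0.85
c → a = min(1, 1 − 0.19 + 0.14) = min(1, 0.95) = 0.95
(c → a) ⊕ a = min(1, 0.95 + 0.14) = min(1, 1.09) = 1.00
(b ∧ b) ↔ ((c → a) ⊕ a) = 1 − |0.85 − 1.00| = 1 − 0.15 = 0.85
¬c = 1 − 0.19 = 0.81
¬¬c = 1 − 0.81 = 0.19
¬¬¬c = 1 − 0.19 = 0.81
¬¬¬¬c = 1 − 0.81 = 0.19
((b ∧ b) ↔ ((c → a) ⊕ a)) → ¬¬¬¬c = min(1, 1 − 0.85 + 0.19) = min(1, 0.34) = 0.34

0.34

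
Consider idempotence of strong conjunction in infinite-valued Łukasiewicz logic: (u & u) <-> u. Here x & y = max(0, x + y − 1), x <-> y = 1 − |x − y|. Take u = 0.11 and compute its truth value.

0.89

u & u = max(0, 0.11 + 0.11 − 1) = max(0, -0.78) = 0.00
(u & u) <-> u = 1 − |0.00 − 0.11| = 1 − 0.11 = 0.89
(The value 0.89 < 1 shows this instance is not satisfied; fails in Ł∞ since a ⊗ a = max(0, 2a−1) ≠ a in general.)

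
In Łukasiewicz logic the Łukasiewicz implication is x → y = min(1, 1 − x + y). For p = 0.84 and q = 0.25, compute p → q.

p → q = min(1, 1 − 0.84 + 0.25) = min(1, 0.41) = 0.41
For comparison, the Gödel implication (1 if x ≤ y else y) would give 0.25.

0.41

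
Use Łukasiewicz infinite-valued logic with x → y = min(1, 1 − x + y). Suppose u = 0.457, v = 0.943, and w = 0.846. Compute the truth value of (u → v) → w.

0.846

u → v = min(1, 1 − 0.457 + 0.943) = min(1, 1.486) = 1.000
(u → v) → w = min(1, 1 − 1.000 + 0.846) = min(1, 0.846) = 0.846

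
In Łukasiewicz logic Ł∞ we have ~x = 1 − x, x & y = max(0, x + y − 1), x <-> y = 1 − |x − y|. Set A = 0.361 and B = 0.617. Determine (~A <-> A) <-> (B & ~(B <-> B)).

0.278

~A = 1 − 0.361 = 0.639
~A <-> A = 1 − |0.639 − 0.361| = 1 − 0.278 = 0.722
B <-> B = 1 − |0.617 − 0.617| = 1 − 0.000 = 1.000
~(B <-> B) = 1 − 1.000 = 0.000
B & ~(B <-> B) = max(0, 0.617 + 0.000 − 1) = max(0, -0.383) = 0.000
(~A <-> A) <-> (B & ~(B <-> B)) = 1 − |0.722 − 0.000| = 1 − 0.722 = 0.278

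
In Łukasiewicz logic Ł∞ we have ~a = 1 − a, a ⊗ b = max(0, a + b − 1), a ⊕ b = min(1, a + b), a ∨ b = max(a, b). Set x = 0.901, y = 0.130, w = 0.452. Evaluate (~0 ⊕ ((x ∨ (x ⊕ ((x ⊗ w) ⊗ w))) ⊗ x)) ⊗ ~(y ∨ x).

~0 = 1 − 0.000 = 1.000
x ⊗ w = max(0, 0.901 + 0.452 − 1) = max(0, 0.353) = 0.353
(x ⊗ w) ⊗ w = max(0, 0.353 + 0.452 − 1) = max(0, -0.195) = 0.000
x ⊕ ((x ⊗ w) ⊗ w) = min(1, 0.901 + 0.000) = min(1, 0.901) = 0.901
x ∨ (x ⊕ ((x ⊗ w) ⊗ w)) = max(0.901, 0.901) = 0.901
(x ∨ (x ⊕ ((x ⊗ w) ⊗ w))) ⊗ x = max(0, 0.901 + 0.901 − 1) = max(0, 0.802) = 0.802
~0 ⊕ ((x ∨ (x ⊕ ((x ⊗ w) ⊗ w))) ⊗ x) = min(1, 1.000 + 0.802) = min(1, 1.802) = 1.000
y ∨ x = max(0.130, 0.901) = 0.901
~(y ∨ x) = 1 − 0.901 = 0.099
(~0 ⊕ ((x ∨ (x ⊕ ((x ⊗ w) ⊗ w))) ⊗ x)) ⊗ ~(y ∨ x) = max(0, 1.000 + 0.099 − 1) = max(0, 0.099) = 0.099

0.099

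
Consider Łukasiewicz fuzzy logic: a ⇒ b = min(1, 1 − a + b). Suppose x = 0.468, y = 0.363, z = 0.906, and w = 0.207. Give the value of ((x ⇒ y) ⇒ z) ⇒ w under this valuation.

x ⇒ y = min(1, 1 − 0.468 + 0.363) = min(1, 0.895) = 0.895
(x ⇒ y) ⇒ z = min(1, 1 − 0.895 + 0.906) = min(1, 1.011) = 1.000
((x ⇒ y) ⇒ z) ⇒ w = min(1, 1 − 1.000 + 0.207) = min(1, 0.207) = 0.207

0.207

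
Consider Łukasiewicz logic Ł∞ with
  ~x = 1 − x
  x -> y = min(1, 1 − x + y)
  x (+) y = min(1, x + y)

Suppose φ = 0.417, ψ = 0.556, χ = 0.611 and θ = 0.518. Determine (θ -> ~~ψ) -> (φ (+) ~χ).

~ψ = 1 − 0.556 = 0.444
~~ψ = 1 − 0.444 = 0.556
θ -> ~~ψ = min(1, 1 − 0.518 + 0.556) = min(1, 1.038) = 1.000
~χ = 1 − 0.611 = 0.389
φ (+) ~χ = min(1, 0.417 + 0.389) = min(1, 0.806) = 0.806
(θ -> ~~ψ) -> (φ (+) ~χ) = min(1, 1 − 1.000 + 0.806) = min(1, 0.806) = 0.806

0.806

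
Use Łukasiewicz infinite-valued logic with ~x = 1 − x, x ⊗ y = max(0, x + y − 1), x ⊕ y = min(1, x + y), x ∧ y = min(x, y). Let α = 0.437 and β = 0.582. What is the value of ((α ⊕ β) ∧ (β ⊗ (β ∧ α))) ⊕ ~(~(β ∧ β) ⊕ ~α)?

α ⊕ β = min(1, 0.437 + 0.582) = min(1, 1.019) = 1.000
β ∧ α = min(0.582, 0.437) = 0.437
β ⊗ (β ∧ α) = max(0, 0.582 + 0.437 − 1) = max(0, 0.019) = 0.019
(α ⊕ β) ∧ (β ⊗ (β ∧ α)) = min(1.000, 0.019) = 0.019
β ∧ β = min(0.582, 0.582) = 0.582
~(β ∧ β) = 1 − 0.582 = 0.418
~α = 1 − 0.437 = 0.563
~(β ∧ β) ⊕ ~α = min(1, 0.418 + 0.563) = min(1, 0.981) = 0.981
~(~(β ∧ β) ⊕ ~α) = 1 − 0.981 = 0.019
((α ⊕ β) ∧ (β ⊗ (β ∧ α))) ⊕ ~(~(β ∧ β) ⊕ ~α) = min(1, 0.019 + 0.019) = min(1, 0.038) = 0.038

0.038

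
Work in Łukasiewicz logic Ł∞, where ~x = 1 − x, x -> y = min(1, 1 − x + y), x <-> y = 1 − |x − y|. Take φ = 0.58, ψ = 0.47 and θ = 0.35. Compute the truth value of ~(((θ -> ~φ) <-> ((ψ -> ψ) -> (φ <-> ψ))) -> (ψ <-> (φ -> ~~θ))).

0.19

~φ = 1 − 0.58 = 0.42
θ -> ~φ = min(1, 1 − 0.35 + 0.42) = min(1, 1.07) = 1.00
ψ -> ψ = min(1, 1 − 0.47 + 0.47) = min(1, 1.00) = 1.00
φ <-> ψ = 1 − |0.58 − 0.47| = 1 − 0.11 = 0.89
(ψ -> ψ) -> (φ <-> ψ) = min(1, 1 − 1.00 + 0.89) = min(1, 0.89) = 0.89
(θ -> ~φ) <-> ((ψ -> ψ) -> (φ <-> ψ)) = 1 − |1.00 − 0.89| = 1 − 0.11 = 0.89
~θ = 1 − 0.35 = 0.65
~~θ = 1 − 0.65 = 0.35
φ -> ~~θ = min(1, 1 − 0.58 + 0.35) = min(1, 0.77) = 0.77
ψ <-> (φ -> ~~θ) = 1 − |0.47 − 0.77| = 1 − 0.30 = 0.70
((θ -> ~φ) <-> ((ψ -> ψ) -> (φ <-> ψ))) -> (ψ <-> (φ -> ~~θ)) = min(1, 1 − 0.89 + 0.70) = min(1, 0.81) = 0.81
~(((θ -> ~φ) <-> ((ψ -> ψ) -> (φ <-> ψ))) -> (ψ <-> (φ -> ~~θ))) = 1 − 0.81 = 0.19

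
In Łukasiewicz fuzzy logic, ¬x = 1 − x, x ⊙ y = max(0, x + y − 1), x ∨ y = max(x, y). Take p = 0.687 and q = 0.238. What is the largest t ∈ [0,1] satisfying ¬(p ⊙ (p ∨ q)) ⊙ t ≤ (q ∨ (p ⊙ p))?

p ∨ q = max(0.687, 0.238) = 0.687
p ⊙ (p ∨ q) = max(0, 0.687 + 0.687 − 1) = max(0, 0.374) = 0.374
¬(p ⊙ (p ∨ q)) = 1 − 0.374 = 0.626
So the left factor is ¬(p ⊙ (p ∨ q)) = 0.626.
p ⊙ p = max(0, 0.687 + 0.687 − 1) = max(0, 0.374) = 0.374
q ∨ (p ⊙ p) = max(0.238, 0.374) = 0.374
So the right-hand bound is q ∨ (p ⊙ p) = 0.374.
The residuum of the Łukasiewicz t-norm gives the supremum: min(1, 1 − 0.626 + 0.374).
1 − 0.626 + 0.374 = 0.748, so t = min(1, 0.748) = 0.748.
Check: 0.626 ⊙ 0.748 = max(0, 0.374) = 0.374 ≤ 0.374.

0.748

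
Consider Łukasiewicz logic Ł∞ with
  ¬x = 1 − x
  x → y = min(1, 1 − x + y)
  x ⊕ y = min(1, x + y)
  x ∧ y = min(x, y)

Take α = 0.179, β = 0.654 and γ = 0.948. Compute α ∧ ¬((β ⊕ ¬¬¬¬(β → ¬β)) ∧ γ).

¬β = 1 − 0.654 = 0.346
β → ¬β = min(1, 1 − 0.654 + 0.346) = min(1, 0.692) = 0.692
¬(β → ¬β) = 1 − 0.692 = 0.308
¬¬(β → ¬β) = 1 − 0.308 = 0.692
¬¬¬(β → ¬β) = 1 − 0.692 = 0.308
¬¬¬¬(β → ¬β) = 1 − 0.308 = 0.692
β ⊕ ¬¬¬¬(β → ¬β) = min(1, 0.654 + 0.692) = min(1, 1.346) = 1.000
(β ⊕ ¬¬¬¬(β → ¬β)) ∧ γ = min(1.000, 0.948) = 0.948
¬((β ⊕ ¬¬¬¬(β → ¬β)) ∧ γ) = 1 − 0.948 = 0.052
α ∧ ¬((β ⊕ ¬¬¬¬(β → ¬β)) ∧ γ) = min(0.179, 0.052) = 0.052

0.052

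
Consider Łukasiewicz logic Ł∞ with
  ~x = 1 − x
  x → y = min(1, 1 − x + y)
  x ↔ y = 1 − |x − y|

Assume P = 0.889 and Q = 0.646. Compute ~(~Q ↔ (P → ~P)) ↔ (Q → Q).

0.132

~Q = 1 − 0.646 = 0.354
~P = 1 − 0.889 = 0.111
P → ~P = min(1, 1 − 0.889 + 0.111) = min(1, 0.222) = 0.222
~Q ↔ (P → ~P) = 1 − |0.354 − 0.222| = 1 − 0.132 = 0.868
~(~Q ↔ (P → ~P)) = 1 − 0.868 = 0.132
Q → Q = min(1, 1 − 0.646 + 0.646) = min(1, 1.000) = 1.000
~(~Q ↔ (P → ~P)) ↔ (Q → Q) = 1 − |0.132 − 1.000| = 1 − 0.868 = 0.132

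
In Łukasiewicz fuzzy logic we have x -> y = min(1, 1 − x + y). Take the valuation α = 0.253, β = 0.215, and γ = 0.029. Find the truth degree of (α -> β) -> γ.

α -> β = min(1, 1 − 0.253 + 0.215) = min(1, 0.962) = 0.962
(α -> β) -> γ = min(1, 1 − 0.962 + 0.029) = min(1, 0.067) = 0.067

0.067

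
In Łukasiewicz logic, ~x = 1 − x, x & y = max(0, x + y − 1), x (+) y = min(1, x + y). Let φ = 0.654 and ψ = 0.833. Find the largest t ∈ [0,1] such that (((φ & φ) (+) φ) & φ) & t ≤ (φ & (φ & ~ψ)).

0.384

φ & φ = max(0, 0.654 + 0.654 − 1) = max(0, 0.308) = 0.308
(φ & φ) (+) φ = min(1, 0.308 + 0.654) = min(1, 0.962) = 0.962
((φ & φ) (+) φ) & φ = max(0, 0.962 + 0.654 − 1) = max(0, 0.616) = 0.616
So the left factor is ((φ & φ) (+) φ) & φ = 0.616.
~ψ = 1 − 0.833 = 0.167
φ & ~ψ = max(0, 0.654 + 0.167 − 1) = max(0, -0.179) = 0.000
φ & (φ & ~ψ) = max(0, 0.654 + 0.000 − 1) = max(0, -0.346) = 0.000
So the right-hand bound is φ & (φ & ~ψ) = 0.000.
The residuum of the Łukasiewicz t-norm gives the supremum: min(1, 1 − 0.616 + 0.000).
1 − 0.616 + 0.000 = 0.384, so t = min(1, 0.384) = 0.384.
Check: 0.616 & 0.384 = max(0, 0.000) = 0.000 ≤ 0.000.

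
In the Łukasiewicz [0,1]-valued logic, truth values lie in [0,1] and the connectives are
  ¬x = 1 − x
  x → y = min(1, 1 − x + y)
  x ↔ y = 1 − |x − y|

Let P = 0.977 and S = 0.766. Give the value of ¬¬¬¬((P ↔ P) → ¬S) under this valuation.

P ↔ P = 1 − |0.977 − 0.977| = 1 − 0.000 = 1.000
¬S = 1 − 0.766 = 0.234
(P ↔ P) → ¬S = min(1, 1 − 1.000 + 0.234) = min(1, 0.234) = 0.234
¬((P ↔ P) → ¬S) = 1 − 0.234 = 0.766
¬¬((P ↔ P) → ¬S) = 1 − 0.766 = 0.234
¬¬¬((P ↔ P) → ¬S) = 1 − 0.234 = 0.766
¬¬¬¬((P ↔ P) → ¬S) = 1 − 0.766 = 0.234

0.234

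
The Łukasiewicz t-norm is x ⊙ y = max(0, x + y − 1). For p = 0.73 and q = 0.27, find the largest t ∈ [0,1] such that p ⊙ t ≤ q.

0.54

The residuum of the Łukasiewicz t-norm gives the supremum: min(1, 1 − 0.73 + 0.27).
1 − 0.73 + 0.27 = 0.54, so t = min(1, 0.54) = 0.54.
Check: 0.73 ⊙ 0.54 = max(0, 0.27) = 0.27 ≤ 0.27.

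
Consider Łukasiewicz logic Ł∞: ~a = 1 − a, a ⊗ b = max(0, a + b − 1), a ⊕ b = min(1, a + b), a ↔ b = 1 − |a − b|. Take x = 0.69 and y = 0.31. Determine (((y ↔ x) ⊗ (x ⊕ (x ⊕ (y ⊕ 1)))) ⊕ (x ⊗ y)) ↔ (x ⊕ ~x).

y ↔ x = 1 − |0.31 − 0.69| = 1 − 0.38 = 0.62
y ⊕ 1 = min(1, 0.31 + 1.00) = min(1, 1.31) = 1.00
x ⊕ (y ⊕ 1) = min(1, 0.69 + 1.00) = min(1, 1.69) = 1.00
x ⊕ (x ⊕ (y ⊕ 1)) = min(1, 0.69 + 1.00) = min(1, 1.69) = 1.00
(y ↔ x) ⊗ (x ⊕ (x ⊕ (y ⊕ 1))) = max(0, 0.62 + 1.00 − 1) = max(0, 0.62) = 0.62
x ⊗ y = max(0, 0.69 + 0.31 − 1) = max(0, 0.00) = 0.00
((y ↔ x) ⊗ (x ⊕ (x ⊕ (y ⊕ 1)))) ⊕ (x ⊗ y) = min(1, 0.62 + 0.00) = min(1, 0.62) = 0.62
~x = 1 − 0.69 = 0.31
x ⊕ ~x = min(1, 0.69 + 0.31) = min(1, 1.00) = 1.00
(((y ↔ x) ⊗ (x ⊕ (x ⊕ (y ⊕ 1)))) ⊕ (x ⊗ y)) ↔ (x ⊕ ~x) = 1 − |0.62 − 1.00| = 1 − 0.38 = 0.62

0.62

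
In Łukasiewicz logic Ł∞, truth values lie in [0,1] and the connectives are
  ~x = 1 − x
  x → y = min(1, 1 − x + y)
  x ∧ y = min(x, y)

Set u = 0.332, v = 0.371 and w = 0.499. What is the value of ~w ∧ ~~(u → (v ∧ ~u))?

0.501

~w = 1 − 0.499 = 0.501
~u = 1 − 0.332 = 0.668
v ∧ ~u = min(0.371, 0.668) = 0.371
u → (v ∧ ~u) = min(1, 1 − 0.332 + 0.371) = min(1, 1.039) = 1.000
~(u → (v ∧ ~u)) = 1 − 1.000 = 0.000
~~(u → (v ∧ ~u)) = 1 − 0.000 = 1.000
~w ∧ ~~(u → (v ∧ ~u)) = min(0.501, 1.000) = 0.501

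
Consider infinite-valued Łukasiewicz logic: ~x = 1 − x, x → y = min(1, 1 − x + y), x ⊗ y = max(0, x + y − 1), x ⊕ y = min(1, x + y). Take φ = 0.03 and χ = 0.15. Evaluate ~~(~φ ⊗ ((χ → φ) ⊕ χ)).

0.97

~φ = 1 − 0.03 = 0.97
χ → φ = min(1, 1 − 0.15 + 0.03) = min(1, 0.88) = 0.88
(χ → φ) ⊕ χ = min(1, 0.88 + 0.15) = min(1, 1.03) = 1.00
~φ ⊗ ((χ → φ) ⊕ χ) = max(0, 0.97 + 1.00 − 1) = max(0, 0.97) = 0.97
~(~φ ⊗ ((χ → φ) ⊕ χ)) = 1 − 0.97 = 0.03
~~(~φ ⊗ ((χ → φ) ⊕ χ)) = 1 − 0.03 = 0.97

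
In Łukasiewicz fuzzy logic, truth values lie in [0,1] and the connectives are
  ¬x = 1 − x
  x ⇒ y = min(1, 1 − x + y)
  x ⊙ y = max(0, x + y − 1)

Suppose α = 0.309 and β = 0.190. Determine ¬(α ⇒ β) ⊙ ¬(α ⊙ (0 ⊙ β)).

0.119

α ⇒ β = min(1, 1 − 0.309 + 0.190) = min(1, 0.881) = 0.881
¬(α ⇒ β) = 1 − 0.881 = 0.119
0 ⊙ β = max(0, 0.000 + 0.190 − 1) = max(0, -0.810) = 0.000
α ⊙ (0 ⊙ β) = max(0, 0.309 + 0.000 − 1) = max(0, -0.691) = 0.000
¬(α ⊙ (0 ⊙ β)) = 1 − 0.000 = 1.000
¬(α ⇒ β) ⊙ ¬(α ⊙ (0 ⊙ β)) = max(0, 0.119 + 1.000 − 1) = max(0, 0.119) = 0.119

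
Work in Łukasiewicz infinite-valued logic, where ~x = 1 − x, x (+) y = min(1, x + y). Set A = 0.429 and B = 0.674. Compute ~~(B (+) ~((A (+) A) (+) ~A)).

A (+) A = min(1, 0.429 + 0.429) = min(1, 0.858) = 0.858
~A = 1 − 0.429 = 0.571
(A (+) A) (+) ~A = min(1, 0.858 + 0.571) = min(1, 1.429) = 1.000
~((A (+) A) (+) ~A) = 1 − 1.000 = 0.000
B (+) ~((A (+) A) (+) ~A) = min(1, 0.674 + 0.000) = min(1, 0.674) = 0.674
~(B (+) ~((A (+) A) (+) ~A)) = 1 − 0.674 = 0.326
~~(B (+) ~((A (+) A) (+) ~A)) = 1 − 0.326 = 0.674

0.674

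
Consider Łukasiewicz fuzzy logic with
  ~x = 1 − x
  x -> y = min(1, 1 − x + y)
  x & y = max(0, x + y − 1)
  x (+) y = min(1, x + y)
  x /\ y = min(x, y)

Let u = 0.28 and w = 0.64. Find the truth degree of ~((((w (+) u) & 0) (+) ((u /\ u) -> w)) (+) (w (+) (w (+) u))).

w (+) u = min(1, 0.64 + 0.28) = min(1, 0.92) = 0.92
(w (+) u) & 0 = max(0, 0.92 + 0.00 − 1) = max(0, -0.08) = 0.00
u /\ u = min(0.28, 0.28) = 0.28
(u /\ u) -> w = min(1, 1 − 0.28 + 0.64) = min(1, 1.36) = 1.00
((w (+) u) & 0) (+) ((u /\ u) -> w) = min(1, 0.00 + 1.00) = min(1, 1.00) = 1.00
w (+) (w (+) u) = min(1, 0.64 + 0.92) = min(1, 1.56) = 1.00
(((w (+) u) & 0) (+) ((u /\ u) -> w)) (+) (w (+) (w (+) u)) = min(1, 1.00 + 1.00) = min(1, 2.00) = 1.00
~((((w (+) u) & 0) (+) ((u /\ u) -> w)) (+) (w (+) (w (+) u))) = 1 − 1.00 = 0.00

0.00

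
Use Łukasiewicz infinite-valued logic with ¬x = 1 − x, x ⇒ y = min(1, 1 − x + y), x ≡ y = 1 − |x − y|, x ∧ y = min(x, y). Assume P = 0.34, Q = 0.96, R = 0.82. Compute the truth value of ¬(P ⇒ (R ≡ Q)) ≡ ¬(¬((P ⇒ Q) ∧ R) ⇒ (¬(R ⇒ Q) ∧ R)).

0.82

R ≡ Q = 1 − |0.82 − 0.96| = 1 − 0.14 = 0.86
P ⇒ (R ≡ Q) = min(1, 1 − 0.34 + 0.86) = min(1, 1.52) = 1.00
¬(P ⇒ (R ≡ Q)) = 1 − 1.00 = 0.00
P ⇒ Q = min(1, 1 − 0.34 + 0.96) = min(1, 1.62) = 1.00
(P ⇒ Q) ∧ R = min(1.00, 0.82) = 0.82
¬((P ⇒ Q) ∧ R) = 1 − 0.82 = 0.18
R ⇒ Q = min(1, 1 − 0.82 + 0.96) = min(1, 1.14) = 1.00
¬(R ⇒ Q) = 1 − 1.00 = 0.00
¬(R ⇒ Q) ∧ R = min(0.00, 0.82) = 0.00
¬((P ⇒ Q) ∧ R) ⇒ (¬(R ⇒ Q) ∧ R) = min(1, 1 − 0.18 + 0.00) = min(1, 0.82) = 0.82
¬(¬((P ⇒ Q) ∧ R) ⇒ (¬(R ⇒ Q) ∧ R)) = 1 − 0.82 = 0.18
¬(P ⇒ (R ≡ Q)) ≡ ¬(¬((P ⇒ Q) ∧ R) ⇒ (¬(R ⇒ Q) ∧ R)) = 1 − |0.00 − 0.18| = 1 − 0.18 = 0.82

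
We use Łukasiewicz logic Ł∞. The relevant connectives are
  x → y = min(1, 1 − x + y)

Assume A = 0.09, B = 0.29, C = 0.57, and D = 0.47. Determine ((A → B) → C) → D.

0.90

A → B = min(1, 1 − 0.09 + 0.29) = min(1, 1.20) = 1.00
(A → B) → C = min(1, 1 − 1.00 + 0.57) = min(1, 0.57) = 0.57
((A → B) → C) → D = min(1, 1 − 0.57 + 0.47) = min(1, 0.90) = 0.90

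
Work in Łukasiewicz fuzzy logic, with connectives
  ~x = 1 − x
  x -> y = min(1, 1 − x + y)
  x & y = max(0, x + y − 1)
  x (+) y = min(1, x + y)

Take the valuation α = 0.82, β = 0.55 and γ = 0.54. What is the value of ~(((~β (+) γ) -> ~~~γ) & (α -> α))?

~β = 1 − 0.55 = 0.45
~β (+) γ = min(1, 0.45 + 0.54) = min(1, 0.99) = 0.99
~γ = 1 − 0.54 = 0.46
~~γ = 1 − 0.46 = 0.54
~~~γ = 1 − 0.54 = 0.46
(~β (+) γ) -> ~~~γ = min(1, 1 − 0.99 + 0.46) = min(1, 0.47) = 0.47
α -> α = min(1, 1 − 0.82 + 0.82) = min(1, 1.00) = 1.00
((~β (+) γ) -> ~~~γ) & (α -> α) = max(0, 0.47 + 1.00 − 1) = max(0, 0.47) = 0.47
~(((~β (+) γ) -> ~~~γ) & (α -> α)) = 1 − 0.47 = 0.53

0.53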